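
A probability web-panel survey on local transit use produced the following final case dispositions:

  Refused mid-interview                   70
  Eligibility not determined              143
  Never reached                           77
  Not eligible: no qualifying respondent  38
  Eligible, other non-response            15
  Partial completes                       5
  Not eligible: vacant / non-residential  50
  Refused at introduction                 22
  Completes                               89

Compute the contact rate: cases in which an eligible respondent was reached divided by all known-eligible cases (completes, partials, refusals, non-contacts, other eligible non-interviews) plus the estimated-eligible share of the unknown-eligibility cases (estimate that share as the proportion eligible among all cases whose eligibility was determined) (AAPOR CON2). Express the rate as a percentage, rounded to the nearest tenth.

Refused = 22 + 70 = 92
Not eligible = 38 + 50 = 88
Num → 89 + 5 + 92 + 15 = 201
Known eligible → 89 + 5 + 92 + 77 + 15 = 278
e = 278 / (278 + 88) = 278 / 366 = 0.7596
Eligible share of unknowns → 0.7596 × 143 = 108.62
Denominator → 278 + 108.62 = 386.62
CON2 = 201 / 386.62 = 0.5199

52.0%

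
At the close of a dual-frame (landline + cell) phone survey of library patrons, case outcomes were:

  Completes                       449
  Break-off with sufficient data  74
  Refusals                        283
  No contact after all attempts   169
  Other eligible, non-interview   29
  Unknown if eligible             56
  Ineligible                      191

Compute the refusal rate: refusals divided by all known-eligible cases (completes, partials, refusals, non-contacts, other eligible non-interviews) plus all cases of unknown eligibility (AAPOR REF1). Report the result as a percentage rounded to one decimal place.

Top = 283
Denom = 449 + 74 + 283 + 169 + 29 + 56 = 1060
REF1 = 283 / 1060 = 0.2670

26.7%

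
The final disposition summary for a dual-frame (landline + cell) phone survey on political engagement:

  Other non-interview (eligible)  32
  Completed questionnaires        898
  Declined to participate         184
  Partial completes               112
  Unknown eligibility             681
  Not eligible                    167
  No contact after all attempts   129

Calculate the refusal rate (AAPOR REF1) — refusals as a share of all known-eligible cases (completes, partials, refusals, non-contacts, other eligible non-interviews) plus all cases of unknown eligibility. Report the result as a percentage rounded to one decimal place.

Top: 184
Denominator: 898 + 112 + 184 + 129 + 32 + 681 = 2036
REF1 = 184 / 2036 = 0.0904

9.0%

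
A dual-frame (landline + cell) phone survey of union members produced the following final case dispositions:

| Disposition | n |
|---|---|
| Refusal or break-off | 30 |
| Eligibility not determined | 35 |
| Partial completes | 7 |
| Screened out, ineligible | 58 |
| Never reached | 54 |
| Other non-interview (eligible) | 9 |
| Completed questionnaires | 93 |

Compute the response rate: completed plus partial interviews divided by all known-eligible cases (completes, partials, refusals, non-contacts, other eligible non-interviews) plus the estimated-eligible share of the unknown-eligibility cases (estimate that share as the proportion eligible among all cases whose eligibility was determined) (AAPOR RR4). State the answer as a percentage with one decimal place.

Top = 93 + 7 = 100
Known eligible = 93 + 7 + 30 + 54 + 9 = 193
e = 193 / (193 + 58) = 193 / 251 = 0.7689
Eligible share of unknowns = 0.7689 × 35 = 26.91
Denominator = 193 + 26.91 = 219.91
RR4 = 100 / 219.91 = 0.4547

45.5%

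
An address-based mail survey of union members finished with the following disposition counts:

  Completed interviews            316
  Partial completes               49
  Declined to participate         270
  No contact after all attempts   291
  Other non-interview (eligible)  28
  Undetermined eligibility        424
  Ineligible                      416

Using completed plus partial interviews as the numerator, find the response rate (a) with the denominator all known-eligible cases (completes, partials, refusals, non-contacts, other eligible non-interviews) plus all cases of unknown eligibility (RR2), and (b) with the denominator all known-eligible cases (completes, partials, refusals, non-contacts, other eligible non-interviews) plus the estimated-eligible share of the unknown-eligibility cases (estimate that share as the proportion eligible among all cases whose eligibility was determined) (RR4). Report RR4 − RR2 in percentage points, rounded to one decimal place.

2.7

Numerator → 316 + 49 = 365
Denom → 316 + 49 + 270 + 291 + 28 + 424 = 1378
RR2 = 365 / 1378 = 0.2649
Determined eligible → 316 + 49 + 270 + 291 + 28 = 954
e = 954 / (954 + 416) = 954 / 1370 = 0.6964
e × U → 0.6964 × 424 = 295.27
Denom → 954 + 295.27 = 1249.27
RR4 = 365 / 1249.27 = 0.2922
Difference = 29.22 − 26.49 = 2.73 percentage points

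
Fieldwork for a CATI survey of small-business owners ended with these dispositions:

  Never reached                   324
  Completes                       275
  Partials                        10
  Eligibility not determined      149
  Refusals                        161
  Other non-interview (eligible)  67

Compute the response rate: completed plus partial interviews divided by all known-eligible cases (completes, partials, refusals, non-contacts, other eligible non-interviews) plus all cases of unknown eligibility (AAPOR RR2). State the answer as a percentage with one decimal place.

Num: 275 + 10 = 285
Denom: 275 + 10 + 161 + 324 + 67 + 149 = 986
RR2 = 285 / 986 = 0.2890

28.9%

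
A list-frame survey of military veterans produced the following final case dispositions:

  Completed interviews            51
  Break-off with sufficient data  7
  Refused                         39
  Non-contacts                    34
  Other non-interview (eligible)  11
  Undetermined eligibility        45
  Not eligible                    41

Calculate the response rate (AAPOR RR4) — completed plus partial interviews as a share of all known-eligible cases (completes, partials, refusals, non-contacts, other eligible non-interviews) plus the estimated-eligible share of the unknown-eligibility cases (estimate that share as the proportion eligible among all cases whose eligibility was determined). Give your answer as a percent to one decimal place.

Num: 51 + 7 = 58
Eligible (known): 51 + 7 + 39 + 34 + 11 = 142
e = 142 / (142 + 41) = 142 / 183 = 0.7760
Eligible share of unknowns: 0.7760 × 45 = 34.92
Base: 142 + 34.92 = 176.92
RR4 = 58 / 176.92 = 0.3278

32.8%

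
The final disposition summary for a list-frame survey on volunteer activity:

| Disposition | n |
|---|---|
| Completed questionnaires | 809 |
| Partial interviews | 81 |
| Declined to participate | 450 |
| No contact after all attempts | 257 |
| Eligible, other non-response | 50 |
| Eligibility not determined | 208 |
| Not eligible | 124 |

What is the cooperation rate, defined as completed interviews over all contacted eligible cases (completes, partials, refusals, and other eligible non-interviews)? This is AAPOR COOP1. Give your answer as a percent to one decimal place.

Num → 809
Denom → 809 + 81 + 450 + 50 = 1390
COOP1 = 809 / 1390 = 0.5820

58.2%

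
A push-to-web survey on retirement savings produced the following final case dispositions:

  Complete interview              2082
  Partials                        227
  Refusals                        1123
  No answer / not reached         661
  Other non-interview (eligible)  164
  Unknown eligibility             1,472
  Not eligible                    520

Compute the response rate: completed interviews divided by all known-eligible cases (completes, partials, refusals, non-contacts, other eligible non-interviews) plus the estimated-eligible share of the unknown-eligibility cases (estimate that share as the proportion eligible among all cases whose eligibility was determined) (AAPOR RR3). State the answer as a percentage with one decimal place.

37.4%

Numerator = 2082
Eligible (known) = 2082 + 227 + 1123 + 661 + 164 = 4257
e = 4257 / (4257 + 520) = 4257 / 4777 = 0.8911
Estimated eligible among unknowns = 0.8911 × 1472 = 1311.70
Denom = 4257 + 1311.70 = 5568.70
RR3 = 2082 / 5568.70 = 0.3739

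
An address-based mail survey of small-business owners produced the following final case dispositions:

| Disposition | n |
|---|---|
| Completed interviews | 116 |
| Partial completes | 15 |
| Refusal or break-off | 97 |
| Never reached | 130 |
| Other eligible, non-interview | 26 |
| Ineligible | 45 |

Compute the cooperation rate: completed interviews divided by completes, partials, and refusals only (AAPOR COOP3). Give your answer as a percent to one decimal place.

Top = 116
Base = 116 + 15 + 97 = 228
COOP3 = 116 / 228 = 0.5088

50.9%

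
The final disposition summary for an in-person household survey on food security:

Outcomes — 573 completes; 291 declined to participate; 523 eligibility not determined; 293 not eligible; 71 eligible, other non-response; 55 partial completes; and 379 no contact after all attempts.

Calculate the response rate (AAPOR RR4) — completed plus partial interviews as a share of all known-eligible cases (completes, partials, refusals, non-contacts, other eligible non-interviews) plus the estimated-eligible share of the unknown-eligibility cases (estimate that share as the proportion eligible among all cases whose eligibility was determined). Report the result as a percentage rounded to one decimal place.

Num = 573 + 55 = 628
Determined eligible = 573 + 55 + 291 + 379 + 71 = 1369
e = 1369 / (1369 + 293) = 1369 / 1662 = 0.8237
Eligible share of unknowns = 0.8237 × 523 = 430.80
Denominator = 1369 + 430.80 = 1799.80
RR4 = 628 / 1799.80 = 0.3489

34.9%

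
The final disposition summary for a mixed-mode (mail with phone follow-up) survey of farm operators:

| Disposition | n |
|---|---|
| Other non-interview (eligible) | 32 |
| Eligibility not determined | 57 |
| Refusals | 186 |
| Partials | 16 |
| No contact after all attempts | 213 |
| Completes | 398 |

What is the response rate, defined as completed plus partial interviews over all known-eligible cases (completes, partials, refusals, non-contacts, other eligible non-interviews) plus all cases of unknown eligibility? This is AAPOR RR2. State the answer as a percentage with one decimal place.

45.9%

Top → 398 + 16 = 414
Denom → 398 + 16 + 186 + 213 + 32 + 57 = 902
RR2 = 414 / 902 = 0.4590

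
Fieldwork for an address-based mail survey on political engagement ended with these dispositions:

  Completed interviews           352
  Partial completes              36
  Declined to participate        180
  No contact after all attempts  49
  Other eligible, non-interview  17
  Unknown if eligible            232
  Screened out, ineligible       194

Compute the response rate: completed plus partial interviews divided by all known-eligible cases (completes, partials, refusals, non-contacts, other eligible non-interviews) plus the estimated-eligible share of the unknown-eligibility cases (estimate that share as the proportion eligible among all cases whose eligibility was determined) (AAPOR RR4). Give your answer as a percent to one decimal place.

47.8%

Top: 352 + 36 = 388
Known eligible: 352 + 36 + 180 + 49 + 17 = 634
e = 634 / (634 + 194) = 634 / 828 = 0.7657
e × U: 0.7657 × 232 = 177.64
Base: 634 + 177.64 = 811.64
RR4 = 388 / 811.64 = 0.4780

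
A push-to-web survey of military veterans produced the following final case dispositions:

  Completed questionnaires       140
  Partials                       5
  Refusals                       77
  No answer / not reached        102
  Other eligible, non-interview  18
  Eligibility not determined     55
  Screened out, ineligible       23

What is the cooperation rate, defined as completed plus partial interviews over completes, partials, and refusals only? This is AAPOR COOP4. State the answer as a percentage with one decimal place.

65.3%

Numerator → 140 + 5 = 145
Denom → 140 + 5 + 77 = 222
COOP4 = 145 / 222 = 0.6532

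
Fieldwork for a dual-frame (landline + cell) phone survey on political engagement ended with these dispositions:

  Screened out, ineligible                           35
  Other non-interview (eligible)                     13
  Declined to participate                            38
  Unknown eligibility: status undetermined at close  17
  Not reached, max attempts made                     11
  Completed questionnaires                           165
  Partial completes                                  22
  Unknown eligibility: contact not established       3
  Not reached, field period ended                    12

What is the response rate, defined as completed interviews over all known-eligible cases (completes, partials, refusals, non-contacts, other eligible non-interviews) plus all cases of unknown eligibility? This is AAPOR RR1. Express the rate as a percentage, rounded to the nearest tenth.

58.7%

Never reached = 12 + 11 = 23
Unknown if eligible = 3 + 17 = 20
Numerator → 165
Denom → 165 + 22 + 38 + 23 + 13 + 20 = 281
RR1 = 165 / 281 = 0.5872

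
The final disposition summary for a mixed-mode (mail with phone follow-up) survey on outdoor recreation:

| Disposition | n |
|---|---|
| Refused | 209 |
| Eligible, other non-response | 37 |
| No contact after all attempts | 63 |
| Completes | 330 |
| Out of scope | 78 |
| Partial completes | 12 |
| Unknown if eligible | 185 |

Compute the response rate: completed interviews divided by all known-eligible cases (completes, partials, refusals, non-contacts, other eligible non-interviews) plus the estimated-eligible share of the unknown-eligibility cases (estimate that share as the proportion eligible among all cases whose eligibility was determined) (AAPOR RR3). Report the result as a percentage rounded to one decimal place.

Num = 330
Determined eligible = 330 + 12 + 209 + 63 + 37 = 651
e = 651 / (651 + 78) = 651 / 729 = 0.8930
Eligible share of unknowns = 0.8930 × 185 = 165.21
Denom = 651 + 165.21 = 816.21
RR3 = 330 / 816.21 = 0.4043

40.4%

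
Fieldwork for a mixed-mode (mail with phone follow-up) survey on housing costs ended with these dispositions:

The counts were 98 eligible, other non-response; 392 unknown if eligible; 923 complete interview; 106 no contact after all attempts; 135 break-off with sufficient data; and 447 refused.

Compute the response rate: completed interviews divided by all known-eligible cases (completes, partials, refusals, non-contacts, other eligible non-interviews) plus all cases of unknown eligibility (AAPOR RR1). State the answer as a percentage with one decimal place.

Top = 923
Base = 923 + 135 + 447 + 106 + 98 + 392 = 2101
RR1 = 923 / 2101 = 0.4393

43.9%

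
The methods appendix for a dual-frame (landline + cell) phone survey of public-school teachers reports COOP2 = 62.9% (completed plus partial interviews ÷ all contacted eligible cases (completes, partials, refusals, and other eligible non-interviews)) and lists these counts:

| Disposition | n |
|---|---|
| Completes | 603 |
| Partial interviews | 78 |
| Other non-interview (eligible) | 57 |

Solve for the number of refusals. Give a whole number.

345

Num: 603 + 78 = 681
COOP2 = 681 / D = 0.629
D = 681 / 0.629 = 1082.7
Rest of base = 738
refusals = 1082.7 − 738 ≈ 345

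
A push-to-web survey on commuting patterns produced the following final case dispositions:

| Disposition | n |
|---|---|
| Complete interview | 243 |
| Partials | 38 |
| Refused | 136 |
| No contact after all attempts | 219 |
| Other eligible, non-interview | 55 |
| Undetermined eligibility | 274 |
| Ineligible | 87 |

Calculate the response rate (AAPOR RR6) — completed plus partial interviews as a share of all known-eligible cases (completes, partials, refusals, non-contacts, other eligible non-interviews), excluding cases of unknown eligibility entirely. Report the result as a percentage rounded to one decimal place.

Numerator = 243 + 38 = 281
Denom = 243 + 38 + 136 + 219 + 55 = 691
RR6 = 281 / 691 = 0.4067

40.7%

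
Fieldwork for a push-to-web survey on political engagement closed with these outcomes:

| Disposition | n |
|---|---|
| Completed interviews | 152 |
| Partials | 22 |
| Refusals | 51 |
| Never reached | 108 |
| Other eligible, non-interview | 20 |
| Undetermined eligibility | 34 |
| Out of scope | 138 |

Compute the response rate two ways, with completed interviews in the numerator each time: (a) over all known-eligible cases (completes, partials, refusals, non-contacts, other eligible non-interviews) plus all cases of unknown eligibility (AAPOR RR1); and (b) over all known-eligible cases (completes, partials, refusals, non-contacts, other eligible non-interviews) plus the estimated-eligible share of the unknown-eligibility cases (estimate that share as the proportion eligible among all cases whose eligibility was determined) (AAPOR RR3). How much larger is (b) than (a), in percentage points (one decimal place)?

Numerator: 152
Base: 152 + 22 + 51 + 108 + 20 + 34 = 387
RR1 = 152 / 387 = 0.3928
Known eligible: 152 + 22 + 51 + 108 + 20 = 353
e = 353 / (353 + 138) = 353 / 491 = 0.7189
Eligible share of unknowns: 0.7189 × 34 = 24.44
Base: 353 + 24.44 = 377.44
RR3 = 152 / 377.44 = 0.4027
Difference = 40.27 − 39.28 = 0.99 percentage points

1.0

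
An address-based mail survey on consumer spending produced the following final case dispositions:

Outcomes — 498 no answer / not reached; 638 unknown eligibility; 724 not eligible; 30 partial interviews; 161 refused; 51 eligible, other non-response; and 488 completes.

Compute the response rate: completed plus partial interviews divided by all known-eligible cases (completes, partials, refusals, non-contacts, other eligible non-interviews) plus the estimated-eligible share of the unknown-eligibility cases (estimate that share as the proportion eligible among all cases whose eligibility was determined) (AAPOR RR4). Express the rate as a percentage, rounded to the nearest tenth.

Num → 488 + 30 = 518
Determined eligible → 488 + 30 + 161 + 498 + 51 = 1228
e = 1228 / (1228 + 724) = 1228 / 1952 = 0.6291
e × U → 0.6291 × 638 = 401.37
Denom → 1228 + 401.37 = 1629.37
RR4 = 518 / 1629.37 = 0.3179

31.8%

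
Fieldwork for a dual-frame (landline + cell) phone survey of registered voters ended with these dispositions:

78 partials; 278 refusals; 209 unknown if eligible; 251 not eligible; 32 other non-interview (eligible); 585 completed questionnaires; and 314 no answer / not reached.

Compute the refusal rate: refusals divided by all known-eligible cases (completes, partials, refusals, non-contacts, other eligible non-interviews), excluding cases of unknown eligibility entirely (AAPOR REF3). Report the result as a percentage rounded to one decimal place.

Numerator = 278
Base = 585 + 78 + 278 + 314 + 32 = 1287
REF3 = 278 / 1287 = 0.2160

21.6%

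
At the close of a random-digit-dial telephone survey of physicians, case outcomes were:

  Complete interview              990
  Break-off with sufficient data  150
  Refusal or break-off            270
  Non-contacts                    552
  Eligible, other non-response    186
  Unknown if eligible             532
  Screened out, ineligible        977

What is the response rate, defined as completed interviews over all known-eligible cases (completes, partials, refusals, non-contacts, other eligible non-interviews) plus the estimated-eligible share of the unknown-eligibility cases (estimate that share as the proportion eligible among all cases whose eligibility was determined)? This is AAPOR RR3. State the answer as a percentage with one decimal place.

39.4%

Numerator = 990
Determined eligible = 990 + 150 + 270 + 552 + 186 = 2148
e = 2148 / (2148 + 977) = 2148 / 3125 = 0.6874
Estimated eligible among unknowns = 0.6874 × 532 = 365.70
Base = 2148 + 365.70 = 2513.70
RR3 = 990 / 2513.70 = 0.3938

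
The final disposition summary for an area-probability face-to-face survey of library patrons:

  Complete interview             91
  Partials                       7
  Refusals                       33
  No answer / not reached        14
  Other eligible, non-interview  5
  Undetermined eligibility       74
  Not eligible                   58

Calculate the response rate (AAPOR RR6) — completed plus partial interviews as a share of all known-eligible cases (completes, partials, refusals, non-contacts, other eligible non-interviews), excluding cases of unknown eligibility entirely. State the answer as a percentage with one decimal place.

65.3%

Numerator → 91 + 7 = 98
Base → 91 + 7 + 33 + 14 + 5 = 150
RR6 = 98 / 150 = 0.6533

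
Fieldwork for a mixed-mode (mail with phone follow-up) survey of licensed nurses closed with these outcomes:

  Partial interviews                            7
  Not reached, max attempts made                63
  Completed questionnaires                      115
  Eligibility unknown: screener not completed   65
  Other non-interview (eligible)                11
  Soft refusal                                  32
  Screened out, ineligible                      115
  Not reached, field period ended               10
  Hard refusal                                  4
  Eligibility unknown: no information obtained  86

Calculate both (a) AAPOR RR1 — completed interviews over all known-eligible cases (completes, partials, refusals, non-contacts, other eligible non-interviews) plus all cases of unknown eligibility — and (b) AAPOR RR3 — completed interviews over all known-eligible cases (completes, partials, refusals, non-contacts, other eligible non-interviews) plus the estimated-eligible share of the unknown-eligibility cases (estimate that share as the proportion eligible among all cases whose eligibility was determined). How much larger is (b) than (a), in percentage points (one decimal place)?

Refused = 4 + 32 = 36
Non-contacts = 10 + 63 = 73
Unknown if eligible = 65 + 86 = 151
Numerator = 115
Base = 115 + 7 + 36 + 73 + 11 + 151 = 393
RR1 = 115 / 393 = 0.2926
Eligible (known) = 115 + 7 + 36 + 73 + 11 = 242
e = 242 / (242 + 115) = 242 / 357 = 0.6779
Eligible share of unknowns = 0.6779 × 151 = 102.36
Base = 242 + 102.36 = 344.36
RR3 = 115 / 344.36 = 0.3340
Difference = 33.40 − 29.26 = 4.14 percentage points

4.1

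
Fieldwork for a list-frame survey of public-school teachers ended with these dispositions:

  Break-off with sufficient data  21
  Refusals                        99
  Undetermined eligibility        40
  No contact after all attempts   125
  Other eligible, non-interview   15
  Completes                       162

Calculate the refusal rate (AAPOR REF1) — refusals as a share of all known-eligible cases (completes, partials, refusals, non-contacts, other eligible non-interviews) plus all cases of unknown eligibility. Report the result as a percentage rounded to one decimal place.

21.4%

Numerator → 99
Base → 162 + 21 + 99 + 125 + 15 + 40 = 462
REF1 = 99 / 462 = 0.2143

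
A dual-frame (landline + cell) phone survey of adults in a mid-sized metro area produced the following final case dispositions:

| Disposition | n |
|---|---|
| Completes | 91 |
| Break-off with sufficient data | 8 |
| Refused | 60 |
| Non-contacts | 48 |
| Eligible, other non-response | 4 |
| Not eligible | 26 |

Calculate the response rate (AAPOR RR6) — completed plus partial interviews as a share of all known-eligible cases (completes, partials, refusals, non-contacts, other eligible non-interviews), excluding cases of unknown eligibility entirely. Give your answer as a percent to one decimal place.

46.9%

Top: 91 + 8 = 99
Denominator: 91 + 8 + 60 + 48 + 4 = 211
RR6 = 99 / 211 = 0.4692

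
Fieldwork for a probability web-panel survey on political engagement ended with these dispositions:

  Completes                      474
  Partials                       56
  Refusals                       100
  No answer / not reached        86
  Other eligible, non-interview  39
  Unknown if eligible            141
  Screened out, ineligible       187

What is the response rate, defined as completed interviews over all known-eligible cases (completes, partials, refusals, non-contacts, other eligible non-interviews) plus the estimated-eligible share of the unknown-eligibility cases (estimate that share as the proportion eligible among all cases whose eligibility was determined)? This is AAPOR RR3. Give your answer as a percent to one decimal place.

Numerator = 474
Eligible (known) = 474 + 56 + 100 + 86 + 39 = 755
e = 755 / (755 + 187) = 755 / 942 = 0.8015
Eligible share of unknowns = 0.8015 × 141 = 113.01
Base = 755 + 113.01 = 868.01
RR3 = 474 / 868.01 = 0.5461

54.6%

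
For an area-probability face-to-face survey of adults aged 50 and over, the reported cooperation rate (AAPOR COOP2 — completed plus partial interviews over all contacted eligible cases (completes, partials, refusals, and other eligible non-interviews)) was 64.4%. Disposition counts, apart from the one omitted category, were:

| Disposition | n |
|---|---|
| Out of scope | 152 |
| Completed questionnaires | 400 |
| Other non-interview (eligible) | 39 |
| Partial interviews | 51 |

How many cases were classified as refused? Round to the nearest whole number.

Numerator → 400 + 51 = 451
COOP2 = 451 / D = 0.644
D = 451 / 0.644 = 700.3
Rest of base = 490
refused = 700.3 − 490 ≈ 210

210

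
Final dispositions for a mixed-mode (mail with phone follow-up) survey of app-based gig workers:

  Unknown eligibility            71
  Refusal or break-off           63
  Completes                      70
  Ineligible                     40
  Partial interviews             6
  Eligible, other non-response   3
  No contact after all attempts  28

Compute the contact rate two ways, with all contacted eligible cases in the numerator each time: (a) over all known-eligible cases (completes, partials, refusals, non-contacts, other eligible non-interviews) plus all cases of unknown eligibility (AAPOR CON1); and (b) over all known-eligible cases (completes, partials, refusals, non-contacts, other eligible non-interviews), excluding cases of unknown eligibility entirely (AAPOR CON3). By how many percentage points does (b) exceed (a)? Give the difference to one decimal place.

Num: 70 + 6 + 63 + 3 = 142
Base: 70 + 6 + 63 + 28 + 3 + 71 = 241
CON1 = 142 / 241 = 0.5892
Base: 70 + 6 + 63 + 28 + 3 = 170
CON3 = 142 / 170 = 0.8353
Difference = 83.53 − 58.92 = 24.61 percentage points

24.6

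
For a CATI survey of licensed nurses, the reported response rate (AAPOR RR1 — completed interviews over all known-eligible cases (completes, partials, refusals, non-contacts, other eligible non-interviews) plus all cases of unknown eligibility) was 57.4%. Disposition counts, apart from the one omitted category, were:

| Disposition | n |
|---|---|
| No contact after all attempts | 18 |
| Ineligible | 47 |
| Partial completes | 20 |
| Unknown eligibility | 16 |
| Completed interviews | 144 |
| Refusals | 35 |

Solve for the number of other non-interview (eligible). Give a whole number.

18

RR1 = 144 / D = 0.574
D = 144 / 0.574 = 250.9
Remaining denominator categories sum to 233
other non-interview (eligible) = 250.9 − 233 ≈ 18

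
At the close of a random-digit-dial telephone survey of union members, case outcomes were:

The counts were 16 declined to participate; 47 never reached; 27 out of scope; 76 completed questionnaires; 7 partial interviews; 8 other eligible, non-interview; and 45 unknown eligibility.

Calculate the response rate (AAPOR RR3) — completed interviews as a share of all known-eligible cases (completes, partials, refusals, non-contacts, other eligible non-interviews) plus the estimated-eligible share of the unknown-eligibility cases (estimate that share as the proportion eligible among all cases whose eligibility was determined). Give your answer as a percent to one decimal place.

39.5%

Top: 76
Determined eligible: 76 + 7 + 16 + 47 + 8 = 154
e = 154 / (154 + 27) = 154 / 181 = 0.8508
Estimated eligible among unknowns: 0.8508 × 45 = 38.29
Denom: 154 + 38.29 = 192.29
RR3 = 76 / 192.29 = 0.3952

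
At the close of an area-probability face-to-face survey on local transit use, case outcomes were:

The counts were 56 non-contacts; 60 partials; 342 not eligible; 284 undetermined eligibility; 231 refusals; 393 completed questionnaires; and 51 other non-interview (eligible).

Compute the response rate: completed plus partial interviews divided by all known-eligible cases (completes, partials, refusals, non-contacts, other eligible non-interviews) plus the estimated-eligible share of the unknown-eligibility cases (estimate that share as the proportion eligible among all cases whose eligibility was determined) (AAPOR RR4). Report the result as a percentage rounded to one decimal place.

Top: 393 + 60 = 453
Determined eligible: 393 + 60 + 231 + 56 + 51 = 791
e = 791 / (791 + 342) = 791 / 1133 = 0.6981
Eligible share of unknowns: 0.6981 × 284 = 198.26
Denominator: 791 + 198.26 = 989.26
RR4 = 453 / 989.26 = 0.4579

45.8%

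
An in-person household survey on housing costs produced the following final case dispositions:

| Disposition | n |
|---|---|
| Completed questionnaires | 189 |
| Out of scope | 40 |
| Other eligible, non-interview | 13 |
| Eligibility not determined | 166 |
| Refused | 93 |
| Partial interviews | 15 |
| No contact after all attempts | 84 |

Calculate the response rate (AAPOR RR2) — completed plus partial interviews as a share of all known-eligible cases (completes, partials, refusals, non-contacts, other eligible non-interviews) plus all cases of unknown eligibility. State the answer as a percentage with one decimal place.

Top = 189 + 15 = 204
Denom = 189 + 15 + 93 + 84 + 13 + 166 = 560
RR2 = 204 / 560 = 0.3643

36.4%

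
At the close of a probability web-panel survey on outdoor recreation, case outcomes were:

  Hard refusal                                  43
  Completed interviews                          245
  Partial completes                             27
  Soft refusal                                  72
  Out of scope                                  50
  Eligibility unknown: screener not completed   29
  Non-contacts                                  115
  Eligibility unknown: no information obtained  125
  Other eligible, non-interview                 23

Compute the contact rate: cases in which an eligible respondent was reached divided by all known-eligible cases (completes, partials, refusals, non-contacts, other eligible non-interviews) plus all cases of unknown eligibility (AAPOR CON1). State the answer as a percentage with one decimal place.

60.4%

Refused = 43 + 72 = 115
Unknown eligibility = 29 + 125 = 154
Num → 245 + 27 + 115 + 23 = 410
Denominator → 245 + 27 + 115 + 115 + 23 + 154 = 679
CON1 = 410 / 679 = 0.6038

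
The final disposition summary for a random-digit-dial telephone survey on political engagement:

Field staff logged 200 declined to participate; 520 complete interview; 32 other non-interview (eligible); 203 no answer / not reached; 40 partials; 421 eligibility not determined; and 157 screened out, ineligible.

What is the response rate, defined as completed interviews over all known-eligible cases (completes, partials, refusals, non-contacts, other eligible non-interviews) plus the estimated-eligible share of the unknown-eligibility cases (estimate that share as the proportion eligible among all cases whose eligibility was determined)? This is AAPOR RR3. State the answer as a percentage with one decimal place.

Numerator: 520
Determined eligible: 520 + 40 + 200 + 203 + 32 = 995
e = 995 / (995 + 157) = 995 / 1152 = 0.8637
e × U: 0.8637 × 421 = 363.62
Base: 995 + 363.62 = 1358.62
RR3 = 520 / 1358.62 = 0.3827

38.3%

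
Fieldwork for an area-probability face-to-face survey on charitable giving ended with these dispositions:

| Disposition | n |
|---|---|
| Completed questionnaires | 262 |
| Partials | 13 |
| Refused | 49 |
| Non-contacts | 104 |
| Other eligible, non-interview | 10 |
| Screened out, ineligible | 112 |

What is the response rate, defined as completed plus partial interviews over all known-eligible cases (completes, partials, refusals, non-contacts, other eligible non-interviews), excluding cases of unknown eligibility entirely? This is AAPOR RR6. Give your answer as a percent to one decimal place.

62.8%

Numerator → 262 + 13 = 275
Base → 262 + 13 + 49 + 104 + 10 = 438
RR6 = 275 / 438 = 0.6279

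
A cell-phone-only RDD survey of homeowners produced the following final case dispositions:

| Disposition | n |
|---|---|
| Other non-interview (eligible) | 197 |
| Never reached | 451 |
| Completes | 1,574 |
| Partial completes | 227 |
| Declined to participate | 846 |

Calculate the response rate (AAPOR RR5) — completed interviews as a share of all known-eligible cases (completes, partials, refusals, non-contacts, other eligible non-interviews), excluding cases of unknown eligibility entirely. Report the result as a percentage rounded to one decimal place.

47.8%

Top: 1574
Base: 1574 + 227 + 846 + 451 + 197 = 3295
RR5 = 1574 / 3295 = 0.4777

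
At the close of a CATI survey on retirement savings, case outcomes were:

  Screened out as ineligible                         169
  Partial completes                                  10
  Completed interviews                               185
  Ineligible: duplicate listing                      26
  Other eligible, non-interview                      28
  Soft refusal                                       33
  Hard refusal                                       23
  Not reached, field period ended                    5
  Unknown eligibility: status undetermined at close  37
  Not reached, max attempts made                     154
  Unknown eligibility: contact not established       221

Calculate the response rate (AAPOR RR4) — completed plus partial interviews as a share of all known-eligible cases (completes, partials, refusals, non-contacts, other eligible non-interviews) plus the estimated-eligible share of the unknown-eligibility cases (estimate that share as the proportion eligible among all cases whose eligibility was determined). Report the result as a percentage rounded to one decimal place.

Refused = 23 + 33 = 56
No contact after all attempts = 5 + 154 = 159
Unknown if eligible = 221 + 37 = 258
Ineligible = 169 + 26 = 195
Top = 185 + 10 = 195
Determined eligible = 185 + 10 + 56 + 159 + 28 = 438
e = 438 / (438 + 195) = 438 / 633 = 0.6919
e × U = 0.6919 × 258 = 178.51
Base = 438 + 178.51 = 616.51
RR4 = 195 / 616.51 = 0.3163

31.6%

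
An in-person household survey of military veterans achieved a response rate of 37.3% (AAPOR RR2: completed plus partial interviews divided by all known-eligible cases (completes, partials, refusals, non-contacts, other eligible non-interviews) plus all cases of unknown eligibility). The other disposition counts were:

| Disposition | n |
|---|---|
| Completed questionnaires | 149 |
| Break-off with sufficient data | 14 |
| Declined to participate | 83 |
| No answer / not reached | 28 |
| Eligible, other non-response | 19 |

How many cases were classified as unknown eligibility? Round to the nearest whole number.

Numerator = 149 + 14 = 163
RR2 = 163 / D = 0.373
D = 163 / 0.373 = 437.0
Remaining denominator categories sum to 293
unknown eligibility = 437.0 − 293 ≈ 144

144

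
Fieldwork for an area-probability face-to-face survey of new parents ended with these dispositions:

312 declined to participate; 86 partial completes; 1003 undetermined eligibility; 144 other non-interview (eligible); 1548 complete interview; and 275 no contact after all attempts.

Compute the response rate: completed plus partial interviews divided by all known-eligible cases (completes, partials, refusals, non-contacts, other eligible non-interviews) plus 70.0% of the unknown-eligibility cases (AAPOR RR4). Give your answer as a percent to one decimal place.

Num → 1548 + 86 = 1634
Determined eligible → 1548 + 86 + 312 + 275 + 144 = 2365
Estimated eligible among unknowns → 0.7000 × 1003 = 702.10
Base → 2365 + 702.10 = 3067.10
RR4 = 1634 / 3067.10 = 0.5328

53.3%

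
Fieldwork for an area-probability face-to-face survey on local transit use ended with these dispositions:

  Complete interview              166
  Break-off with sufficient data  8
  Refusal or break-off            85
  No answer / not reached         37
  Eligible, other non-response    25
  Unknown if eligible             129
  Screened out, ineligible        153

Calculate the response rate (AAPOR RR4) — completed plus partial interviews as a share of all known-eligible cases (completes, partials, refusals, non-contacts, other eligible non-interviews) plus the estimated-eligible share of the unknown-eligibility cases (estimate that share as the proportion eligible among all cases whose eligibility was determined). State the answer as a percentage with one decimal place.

42.6%

Numerator → 166 + 8 = 174
Determined eligible → 166 + 8 + 85 + 37 + 25 = 321
e = 321 / (321 + 153) = 321 / 474 = 0.6772
e × U → 0.6772 × 129 = 87.36
Denominator → 321 + 87.36 = 408.36
RR4 = 174 / 408.36 = 0.4261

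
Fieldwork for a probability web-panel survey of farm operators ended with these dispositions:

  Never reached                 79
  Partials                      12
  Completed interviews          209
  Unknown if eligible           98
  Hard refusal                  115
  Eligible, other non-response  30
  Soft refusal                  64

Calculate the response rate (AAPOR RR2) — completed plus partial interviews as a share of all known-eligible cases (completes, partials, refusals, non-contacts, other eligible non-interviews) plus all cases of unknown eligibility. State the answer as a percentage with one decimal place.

Declined to participate = 115 + 64 = 179
Numerator: 209 + 12 = 221
Base: 209 + 12 + 179 + 79 + 30 + 98 = 607
RR2 = 221 / 607 = 0.3641

36.4%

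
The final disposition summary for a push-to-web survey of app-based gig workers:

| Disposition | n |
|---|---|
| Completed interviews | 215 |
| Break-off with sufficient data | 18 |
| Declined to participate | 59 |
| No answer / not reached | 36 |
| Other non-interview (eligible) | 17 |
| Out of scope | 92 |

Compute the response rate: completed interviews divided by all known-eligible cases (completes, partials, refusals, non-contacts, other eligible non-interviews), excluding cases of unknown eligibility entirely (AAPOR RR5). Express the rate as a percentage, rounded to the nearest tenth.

Num → 215
Denom → 215 + 18 + 59 + 36 + 17 = 345
RR5 = 215 / 345 = 0.6232

62.3%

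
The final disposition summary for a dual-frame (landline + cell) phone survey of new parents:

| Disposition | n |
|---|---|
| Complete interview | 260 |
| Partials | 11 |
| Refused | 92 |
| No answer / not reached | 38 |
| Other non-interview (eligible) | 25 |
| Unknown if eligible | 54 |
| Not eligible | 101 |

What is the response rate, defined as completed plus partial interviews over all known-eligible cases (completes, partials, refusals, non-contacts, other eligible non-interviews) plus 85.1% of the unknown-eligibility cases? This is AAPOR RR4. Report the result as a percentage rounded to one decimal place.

Numerator → 260 + 11 = 271
Known eligible → 260 + 11 + 92 + 38 + 25 = 426
e × U → 0.8510 × 54 = 45.95
Denom → 426 + 45.95 = 471.95
RR4 = 271 / 471.95 = 0.5742

57.4%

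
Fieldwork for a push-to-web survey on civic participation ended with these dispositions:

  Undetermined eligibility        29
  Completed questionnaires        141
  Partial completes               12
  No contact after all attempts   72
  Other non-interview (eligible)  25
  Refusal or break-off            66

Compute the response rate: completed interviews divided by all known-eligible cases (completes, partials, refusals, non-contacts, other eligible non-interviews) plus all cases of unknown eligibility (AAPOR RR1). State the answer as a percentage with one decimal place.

Top → 141
Denom → 141 + 12 + 66 + 72 + 25 + 29 = 345
RR1 = 141 / 345 = 0.4087

40.9%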